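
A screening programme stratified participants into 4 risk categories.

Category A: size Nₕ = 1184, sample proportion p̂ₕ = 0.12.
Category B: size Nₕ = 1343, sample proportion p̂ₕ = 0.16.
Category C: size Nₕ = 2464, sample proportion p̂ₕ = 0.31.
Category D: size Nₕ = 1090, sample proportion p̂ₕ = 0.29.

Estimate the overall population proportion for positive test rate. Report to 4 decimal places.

0.2363

Wₕ = Nₕ/N with N = 6081: 0.1947, 0.2209, 0.4052, 0.1792.
p̂_st = 0.1947·0.12 + 0.2209·0.16 + 0.4052·0.31 + 0.1792·0.29 ≈ 0.236293... → 0.2363.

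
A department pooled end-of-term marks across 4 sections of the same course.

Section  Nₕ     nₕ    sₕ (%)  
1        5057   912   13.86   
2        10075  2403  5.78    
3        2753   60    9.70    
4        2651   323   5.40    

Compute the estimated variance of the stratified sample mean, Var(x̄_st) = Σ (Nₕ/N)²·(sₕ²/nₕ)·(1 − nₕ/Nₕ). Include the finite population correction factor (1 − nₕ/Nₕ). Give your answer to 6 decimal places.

0.041906

N = 20536; Wₕ = Nₕ/N.
section 1: (5057/20536)²·13.86²/912·(1 − 912/5057) = 0.010469294
section 2: (10075/20536)²·5.78²/2403·(1 − 2403/10075) = 0.002548143
section 3: (2753/20536)²·9.70²/60·(1 − 60/2753) = 0.027567861
section 4: (2651/20536)²·5.40²/323·(1 − 323/2651) = 0.001321131
Sum = 0.041906430 → 0.041906.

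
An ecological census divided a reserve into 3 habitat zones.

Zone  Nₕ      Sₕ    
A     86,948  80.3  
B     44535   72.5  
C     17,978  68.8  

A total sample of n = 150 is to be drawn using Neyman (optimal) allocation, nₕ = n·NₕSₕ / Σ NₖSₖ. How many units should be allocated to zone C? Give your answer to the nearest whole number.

16

A: NₕSₕ = 86948·80.3 = 6981924.4
B: NₕSₕ = 44535·72.5 = 3228787.5
C: NₕSₕ = 17978·68.8 = 1236886.4
Σ NₕSₕ = 11447598.3.
n_C = 150·1236886.4/11447598.3 = 16.207... → 16.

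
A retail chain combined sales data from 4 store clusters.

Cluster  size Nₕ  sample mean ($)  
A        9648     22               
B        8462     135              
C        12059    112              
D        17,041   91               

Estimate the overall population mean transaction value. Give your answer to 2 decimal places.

N = 47210; weights Wₕ = Nₕ/N = (0.2044, 0.1792, 0.2554, 0.3610).
x̄_st = Σ Wₕ·x̄ₕ = 0.2044·22 + 0.1792·135 + 0.2554·112 + 0.3610·91 ≈ 90.1497...
→ 90.15.

90.15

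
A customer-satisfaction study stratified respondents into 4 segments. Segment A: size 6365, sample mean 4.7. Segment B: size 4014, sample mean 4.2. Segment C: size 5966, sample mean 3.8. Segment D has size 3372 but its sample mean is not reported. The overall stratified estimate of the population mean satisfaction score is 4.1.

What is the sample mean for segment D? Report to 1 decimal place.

N = 6365 + 4014 + 5966 + 3372 = 19717.
Overall total = μ·N = 4.1·19717 = 80839.7.
Subtract the known strata: 6365·4.7 + 4014·4.2 + 5966·3.8 = 69445.1.
Remaining total for segment D: 80839.7 − 69445.1 = 11394.6.
Divide by its size: 11394.6 / 3372 = 3.379... → 3.4.

3.4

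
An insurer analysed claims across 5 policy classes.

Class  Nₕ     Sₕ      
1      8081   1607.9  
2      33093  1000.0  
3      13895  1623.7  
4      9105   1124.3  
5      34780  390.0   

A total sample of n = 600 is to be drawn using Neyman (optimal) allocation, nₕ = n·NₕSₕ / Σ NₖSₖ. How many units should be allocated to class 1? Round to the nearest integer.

Σ NₕSₕ = 8081·1607.9 + 33093·1000.0 + 13895·1623.7 + 9105·1124.3 + 34780·390.0 = 92448702.9.
Share for 1: 12993439.9/92448702.9 = 0.14055.
n_1 = 600 × 0.14055 = 84.329... → 84.

84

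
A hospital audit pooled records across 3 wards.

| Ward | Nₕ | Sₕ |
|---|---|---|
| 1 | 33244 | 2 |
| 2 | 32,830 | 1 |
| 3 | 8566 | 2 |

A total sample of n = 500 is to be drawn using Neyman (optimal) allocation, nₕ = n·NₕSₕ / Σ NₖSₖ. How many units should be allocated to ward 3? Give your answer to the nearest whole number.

74

1: NₕSₕ = 33244·2 = 66488
2: NₕSₕ = 32830·1 = 32830
3: NₕSₕ = 8566·2 = 17132
Σ NₕSₕ = 116450.
n_3 = 500·17132/116450 = 73.559... → 74.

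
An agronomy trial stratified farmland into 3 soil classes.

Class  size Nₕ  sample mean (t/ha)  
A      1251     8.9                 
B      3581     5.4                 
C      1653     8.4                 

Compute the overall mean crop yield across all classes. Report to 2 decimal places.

6.84

x̄_st = (Σ Nₕx̄ₕ) / (Σ Nₕ) = (1251·8.9 + 3581·5.4 + 1653·8.4) / 6485
= 44356.5 / 6485 = 6.8399... → 6.84.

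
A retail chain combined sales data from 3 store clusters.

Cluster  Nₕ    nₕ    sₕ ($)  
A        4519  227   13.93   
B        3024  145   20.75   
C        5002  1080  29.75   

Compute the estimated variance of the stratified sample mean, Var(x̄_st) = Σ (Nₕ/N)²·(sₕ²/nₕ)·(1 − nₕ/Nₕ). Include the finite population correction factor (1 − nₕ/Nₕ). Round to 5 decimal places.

N = 12545; Wₕ = Nₕ/N.
cluster A: (4519/12545)²·13.93²/227·(1 − 227/4519) = 0.10535062
cluster B: (3024/12545)²·20.75²/145·(1 − 145/3024) = 0.16426700
cluster C: (5002/12545)²·29.75²/1080·(1 − 1080/5002) = 0.10215512
Sum = 0.37177274 → 0.37177.

0.37177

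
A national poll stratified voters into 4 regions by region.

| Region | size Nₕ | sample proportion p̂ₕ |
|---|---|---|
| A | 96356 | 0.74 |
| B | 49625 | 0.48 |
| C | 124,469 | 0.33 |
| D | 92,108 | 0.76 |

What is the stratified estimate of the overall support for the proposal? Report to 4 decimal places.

Wₕ = Nₕ/N with N = 362558: 0.2658, 0.1369, 0.3433, 0.2541.
p̂_st = 0.2658·0.74 + 0.1369·0.48 + 0.3433·0.33 + 0.2541·0.76 ≈ 0.568737... → 0.5687.

0.5687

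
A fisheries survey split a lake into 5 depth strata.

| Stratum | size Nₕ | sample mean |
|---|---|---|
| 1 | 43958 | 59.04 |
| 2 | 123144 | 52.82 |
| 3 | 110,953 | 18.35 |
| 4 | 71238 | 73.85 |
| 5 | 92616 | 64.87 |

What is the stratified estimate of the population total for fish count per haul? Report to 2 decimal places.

22404660.17

Population total = Σ Nₕ·x̄ₕ (each stratum's size times its mean).
43958·59.04 + 123144·52.82 + 110953·18.35 + 71238·73.85 + 92616·64.87 = 2595280.32 + 6504466.08 + 2035987.55 + 5260926.3 + 6007999.92 = 22404660.17.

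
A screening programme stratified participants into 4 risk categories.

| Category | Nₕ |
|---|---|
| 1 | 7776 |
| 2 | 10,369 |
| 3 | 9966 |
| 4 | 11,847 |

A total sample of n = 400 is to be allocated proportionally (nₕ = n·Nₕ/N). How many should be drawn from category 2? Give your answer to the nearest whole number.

104

N = 7776 + 10369 + 9966 + 11847 = 39958.
n_2 = 400·10369/39958 = 103.799... → 104.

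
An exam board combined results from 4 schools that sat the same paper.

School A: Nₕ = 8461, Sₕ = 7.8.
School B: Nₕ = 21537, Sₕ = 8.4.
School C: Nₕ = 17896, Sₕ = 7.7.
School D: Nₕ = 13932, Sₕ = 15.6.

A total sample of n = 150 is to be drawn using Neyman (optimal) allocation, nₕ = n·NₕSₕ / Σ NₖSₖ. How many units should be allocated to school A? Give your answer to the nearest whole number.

16

A: NₕSₕ = 8461·7.8 = 65995.8
B: NₕSₕ = 21537·8.4 = 180910.8
C: NₕSₕ = 17896·7.7 = 137799.2
D: NₕSₕ = 13932·15.6 = 217339.2
Σ NₕSₕ = 602045.
n_A = 150·65995.8/602045 = 16.443... → 16.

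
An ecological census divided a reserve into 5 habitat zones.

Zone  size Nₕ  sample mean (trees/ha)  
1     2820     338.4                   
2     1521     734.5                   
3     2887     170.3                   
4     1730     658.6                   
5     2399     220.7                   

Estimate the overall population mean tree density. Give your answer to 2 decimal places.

N = 2820 + 1521 + 2887 + 1730 + 2399 = 11357.
Weight each subgroup mean by Nₕ/N and sum.
Σ Nₕx̄ₕ = 2820·338.4 + 1521·734.5 + 2887·170.3 + 1730·658.6 + 2399·220.7 = 954288 + 1117174.5 + 491656.1 + 1139378 + 529459.3 = 4231955.9.
Divide by N: 4231955.9 / 11357 = 372.6297... → 372.63.

372.63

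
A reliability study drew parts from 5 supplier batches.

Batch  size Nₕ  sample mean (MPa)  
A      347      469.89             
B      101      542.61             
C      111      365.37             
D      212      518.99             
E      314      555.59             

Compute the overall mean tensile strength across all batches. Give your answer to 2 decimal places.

500.36

x̄_st = (Σ Nₕx̄ₕ) / (Σ Nₕ) = (347·469.89 + 101·542.61 + 111·365.37 + 212·518.99 + 314·555.59) / 1085
= 542892.65 / 1085 = 500.3619... → 500.36.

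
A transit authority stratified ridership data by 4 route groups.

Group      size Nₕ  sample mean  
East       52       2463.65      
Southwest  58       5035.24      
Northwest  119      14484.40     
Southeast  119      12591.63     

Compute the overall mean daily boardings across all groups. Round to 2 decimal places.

N = 348; weights Wₕ = Nₕ/N = (0.1494, 0.1667, 0.3420, 0.3420).
x̄_st = Σ Wₕ·x̄ₕ = 0.1494·2463.65 + 0.1667·5035.24 + 0.3420·14484.40 + 0.3420·12591.63 ≈ 10466.0957...
→ 10466.10.

10466.10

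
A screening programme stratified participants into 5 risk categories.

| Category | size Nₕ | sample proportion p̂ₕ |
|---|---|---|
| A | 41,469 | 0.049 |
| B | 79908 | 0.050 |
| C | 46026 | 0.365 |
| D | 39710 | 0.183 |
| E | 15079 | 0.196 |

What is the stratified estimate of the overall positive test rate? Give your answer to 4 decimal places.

Wₕ = Nₕ/N with N = 222192: 0.1866, 0.3596, 0.2071, 0.1787, 0.0679.
p̂_st = 0.1866·0.049 + 0.3596·0.050 + 0.2071·0.365 + 0.1787·0.183 + 0.0679·0.196 ≈ 0.148742... → 0.1487.

0.1487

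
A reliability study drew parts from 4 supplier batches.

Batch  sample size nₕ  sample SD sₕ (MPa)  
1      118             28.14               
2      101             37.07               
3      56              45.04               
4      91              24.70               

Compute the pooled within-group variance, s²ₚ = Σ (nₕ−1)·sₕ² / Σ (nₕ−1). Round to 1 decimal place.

1095.4

1: (118−1)·28.14² = 117·791.8596 = 92647.5732
2: (101−1)·37.07² = 100·1374.1849 = 137418.49
3: (56−1)·45.04² = 55·2028.6016 = 111573.088
4: (91−1)·24.70² = 90·610.09 = 54908.1
Numerator = 396547.2512; denominator = Σ(nₕ−1) = 362.
s²ₚ = 396547.2512/362 = 1095.434... → 1095.4.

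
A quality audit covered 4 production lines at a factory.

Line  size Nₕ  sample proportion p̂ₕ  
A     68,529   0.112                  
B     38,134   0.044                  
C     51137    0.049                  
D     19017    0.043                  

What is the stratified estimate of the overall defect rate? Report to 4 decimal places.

N = 68529 + 38134 + 51137 + 19017 = 176817.
Overall proportion = Σ (Nₕ/N)·p̂ₕ.
Σ Nₕp̂ₕ = 7675.248 + 1677.896 + 2505.713 + 817.731 = 12676.588.
12676.588 / 176817 = 0.071693... → 0.0717.

0.0717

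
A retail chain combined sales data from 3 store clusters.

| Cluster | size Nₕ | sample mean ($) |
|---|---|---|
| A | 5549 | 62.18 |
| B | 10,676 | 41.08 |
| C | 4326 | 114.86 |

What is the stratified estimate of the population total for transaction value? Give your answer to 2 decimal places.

Population total = Σ Nₕ·x̄ₕ (each stratum's size times its mean).
5549·62.18 + 10676·41.08 + 4326·114.86 = 345036.82 + 438570.08 + 496884.36 = 1280491.26.

1280491.26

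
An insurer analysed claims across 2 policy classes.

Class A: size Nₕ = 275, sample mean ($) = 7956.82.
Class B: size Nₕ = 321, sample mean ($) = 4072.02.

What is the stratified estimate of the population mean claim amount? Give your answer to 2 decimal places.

5864.50

N = 275 + 321 = 596.
The stratified mean weights each stratum mean by its population share Nₕ/N.
Σ Nₕx̄ₕ = 275·7956.82 + 321·4072.02 = 2188125.5 + 1307118.42 = 3495243.92.
Divide by N: 3495243.92 / 596 = 5864.5032... → 5864.50.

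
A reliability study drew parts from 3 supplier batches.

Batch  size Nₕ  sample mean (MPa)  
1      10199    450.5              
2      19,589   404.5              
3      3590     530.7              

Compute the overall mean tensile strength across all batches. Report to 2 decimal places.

x̄_st = (Σ Nₕx̄ₕ) / (Σ Nₕ) = (10199·450.5 + 19589·404.5 + 3590·530.7) / 33378
= 14423613 / 33378 = 432.1293... → 432.13.

432.13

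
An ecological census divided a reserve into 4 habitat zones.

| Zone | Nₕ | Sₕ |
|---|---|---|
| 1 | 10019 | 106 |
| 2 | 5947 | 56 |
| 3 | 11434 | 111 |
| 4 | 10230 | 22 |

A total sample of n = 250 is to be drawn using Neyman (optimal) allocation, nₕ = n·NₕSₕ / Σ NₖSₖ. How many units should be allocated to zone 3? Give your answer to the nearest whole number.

Σ NₕSₕ = 10019·106 + 5947·56 + 11434·111 + 10230·22 = 2889280.
Share for 3: 1269174/2889280 = 0.43927.
n_3 = 250 × 0.43927 = 109.817... → 110.

110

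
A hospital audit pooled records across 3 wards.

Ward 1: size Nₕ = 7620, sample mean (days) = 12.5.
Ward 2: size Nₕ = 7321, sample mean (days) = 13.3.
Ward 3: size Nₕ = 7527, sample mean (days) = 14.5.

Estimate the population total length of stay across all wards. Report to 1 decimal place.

301760.8

Population total = Σ Nₕ·x̄ₕ (each stratum's size times its mean).
7620·12.5 + 7321·13.3 + 7527·14.5 = 95250 + 97369.3 + 109141.5 = 301760.8.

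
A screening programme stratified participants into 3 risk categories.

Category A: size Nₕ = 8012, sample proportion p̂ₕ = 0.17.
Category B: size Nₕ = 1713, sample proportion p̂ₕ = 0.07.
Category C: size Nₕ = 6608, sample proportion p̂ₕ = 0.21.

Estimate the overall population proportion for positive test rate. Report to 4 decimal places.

Wₕ = Nₕ/N with N = 16333: 0.4905, 0.1049, 0.4046.
p̂_st = 0.4905·0.17 + 0.1049·0.07 + 0.4046·0.21 ≈ 0.175695... → 0.1757.

0.1757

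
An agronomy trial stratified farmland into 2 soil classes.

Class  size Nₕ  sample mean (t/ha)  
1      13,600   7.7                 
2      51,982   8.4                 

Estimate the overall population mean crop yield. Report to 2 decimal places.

8.25

N = 65582; weights Wₕ = Nₕ/N = (0.2074, 0.7926).
x̄_st = Σ Wₕ·x̄ₕ = 0.2074·7.7 + 0.7926·8.4 ≈ 8.2548...
→ 8.25.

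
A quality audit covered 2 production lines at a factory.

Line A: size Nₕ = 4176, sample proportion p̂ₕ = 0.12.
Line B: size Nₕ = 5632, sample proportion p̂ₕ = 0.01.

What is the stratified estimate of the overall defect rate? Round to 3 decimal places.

Wₕ = Nₕ/N with N = 9808: 0.4258, 0.5742.
p̂_st = 0.4258·0.12 + 0.5742·0.01 ≈ 0.05684... → 0.057.

0.057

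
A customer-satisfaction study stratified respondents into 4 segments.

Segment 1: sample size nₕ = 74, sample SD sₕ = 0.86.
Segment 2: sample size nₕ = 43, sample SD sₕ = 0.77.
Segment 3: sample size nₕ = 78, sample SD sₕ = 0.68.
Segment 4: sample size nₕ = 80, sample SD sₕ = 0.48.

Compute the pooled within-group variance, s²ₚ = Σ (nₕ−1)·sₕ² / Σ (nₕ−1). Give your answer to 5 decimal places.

0.48966

1: (74−1)·0.86² = 73·0.7396 = 53.9908
2: (43−1)·0.77² = 42·0.5929 = 24.9018
3: (78−1)·0.68² = 77·0.4624 = 35.6048
4: (80−1)·0.48² = 79·0.2304 = 18.2016
Numerator = 132.699; denominator = Σ(nₕ−1) = 271.
s²ₚ = 132.699/271 = 0.4896642... → 0.48966.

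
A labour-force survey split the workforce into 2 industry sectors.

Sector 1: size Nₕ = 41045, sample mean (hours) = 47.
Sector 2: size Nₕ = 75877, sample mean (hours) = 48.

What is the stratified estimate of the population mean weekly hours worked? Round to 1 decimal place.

x̄_st = (Σ Nₕx̄ₕ) / (Σ Nₕ) = (41045·47 + 75877·48) / 116922
= 5571211 / 116922 = 47.649... → 47.6.

47.6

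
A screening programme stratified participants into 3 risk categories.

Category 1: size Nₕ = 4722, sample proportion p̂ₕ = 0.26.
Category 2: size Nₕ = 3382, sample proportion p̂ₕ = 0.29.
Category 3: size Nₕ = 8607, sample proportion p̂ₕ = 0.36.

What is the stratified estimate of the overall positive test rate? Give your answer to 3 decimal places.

N = 4722 + 3382 + 8607 = 16711.
Overall proportion = Σ (Nₕ/N)·p̂ₕ.
Σ Nₕp̂ₕ = 1227.72 + 980.78 + 3098.52 = 5307.02.
5307.02 / 16711 = 0.31758... → 0.318.

0.318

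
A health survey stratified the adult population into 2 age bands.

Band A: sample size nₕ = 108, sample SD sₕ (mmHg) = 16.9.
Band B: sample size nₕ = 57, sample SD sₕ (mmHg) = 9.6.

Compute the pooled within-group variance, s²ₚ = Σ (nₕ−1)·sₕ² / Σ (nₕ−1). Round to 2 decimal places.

219.15

Degrees of freedom: 107 + 56 = 163.
Σ(nₕ−1)sₕ² = 107·285.61 + 56·92.16 = 35721.23.
s²ₚ = 35721.23 / 163 = 219.1487... → 219.15.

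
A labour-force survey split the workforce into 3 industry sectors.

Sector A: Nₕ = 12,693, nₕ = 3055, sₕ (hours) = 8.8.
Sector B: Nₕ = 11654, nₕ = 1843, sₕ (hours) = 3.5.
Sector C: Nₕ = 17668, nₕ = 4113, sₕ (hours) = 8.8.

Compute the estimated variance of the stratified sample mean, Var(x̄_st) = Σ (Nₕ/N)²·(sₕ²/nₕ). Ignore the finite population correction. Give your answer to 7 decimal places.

N = 42015. Term for each stratum: Wₕ²sₕ²/nₕ.
Var(x̄_st) = 0.0023135237 + 0.0005113898 + 0.0033294514 = 0.0061543649 → 0.0061544.

0.0061544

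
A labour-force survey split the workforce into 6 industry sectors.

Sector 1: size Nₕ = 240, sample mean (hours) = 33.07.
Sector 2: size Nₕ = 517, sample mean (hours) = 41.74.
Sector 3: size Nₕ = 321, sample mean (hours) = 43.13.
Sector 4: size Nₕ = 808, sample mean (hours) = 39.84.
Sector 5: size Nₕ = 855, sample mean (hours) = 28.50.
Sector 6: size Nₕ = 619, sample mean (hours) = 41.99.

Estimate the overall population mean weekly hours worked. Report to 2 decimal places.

x̄_st = (Σ Nₕx̄ₕ) / (Σ Nₕ) = (240·33.07 + 517·41.74 + 321·43.13 + 808·39.84 + 855·28.50 + 619·41.99) / 3360
= 125911.14 / 3360 = 37.4736... → 37.47.

37.47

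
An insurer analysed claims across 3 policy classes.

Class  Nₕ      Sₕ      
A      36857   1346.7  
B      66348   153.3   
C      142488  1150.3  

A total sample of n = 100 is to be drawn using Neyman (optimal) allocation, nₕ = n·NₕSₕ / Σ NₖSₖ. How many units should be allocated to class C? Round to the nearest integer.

A: NₕSₕ = 36857·1346.7 = 49635321.9
B: NₕSₕ = 66348·153.3 = 10171148.4
C: NₕSₕ = 142488·1150.3 = 163903946.4
Σ NₕSₕ = 223710416.7.
n_C = 100·163903946.4/223710416.7 = 73.266... → 73.

73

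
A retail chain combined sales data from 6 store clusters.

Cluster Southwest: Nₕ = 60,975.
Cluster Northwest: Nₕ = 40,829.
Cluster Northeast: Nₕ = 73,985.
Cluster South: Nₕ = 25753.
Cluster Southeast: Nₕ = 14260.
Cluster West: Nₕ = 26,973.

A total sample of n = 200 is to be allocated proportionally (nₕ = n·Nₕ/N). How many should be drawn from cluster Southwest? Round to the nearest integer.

Share of cluster Southwest = 60975/242775 = 0.25116.
Allocate 200 × 0.25116 = 50.232... → 50.

50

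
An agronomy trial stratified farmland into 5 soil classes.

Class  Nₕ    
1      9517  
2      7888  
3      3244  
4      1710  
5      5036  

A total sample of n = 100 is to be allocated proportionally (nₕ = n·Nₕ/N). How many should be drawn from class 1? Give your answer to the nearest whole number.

Share of class 1 = 9517/27395 = 0.34740.
Allocate 100 × 0.34740 = 34.740... → 35.

35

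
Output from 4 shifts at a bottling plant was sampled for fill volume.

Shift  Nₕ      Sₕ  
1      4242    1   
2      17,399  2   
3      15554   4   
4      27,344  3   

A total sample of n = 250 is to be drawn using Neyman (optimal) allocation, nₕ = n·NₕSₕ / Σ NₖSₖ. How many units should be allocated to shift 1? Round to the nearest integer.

Σ NₕSₕ = 4242·1 + 17399·2 + 15554·4 + 27344·3 = 183288.
Share for 1: 4242/183288 = 0.02314.
n_1 = 250 × 0.02314 = 5.786... → 6.

6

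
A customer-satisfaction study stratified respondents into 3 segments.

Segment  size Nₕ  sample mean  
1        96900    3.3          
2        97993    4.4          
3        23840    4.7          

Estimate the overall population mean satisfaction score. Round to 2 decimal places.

3.95

N = 96900 + 97993 + 23840 = 218733.
The stratified mean weights each stratum mean by its population share Nₕ/N.
Σ Nₕx̄ₕ = 96900·3.3 + 97993·4.4 + 23840·4.7 = 319770 + 431169.2 + 112048 = 862987.2.
Divide by N: 862987.2 / 218733 = 3.9454... → 3.95.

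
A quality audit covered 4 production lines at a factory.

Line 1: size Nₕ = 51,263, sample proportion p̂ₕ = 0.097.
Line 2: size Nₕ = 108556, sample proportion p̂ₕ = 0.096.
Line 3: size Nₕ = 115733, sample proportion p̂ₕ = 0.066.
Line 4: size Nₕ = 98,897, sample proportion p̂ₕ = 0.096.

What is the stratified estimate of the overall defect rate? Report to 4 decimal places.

0.0869

Wₕ = Nₕ/N with N = 374449: 0.1369, 0.2899, 0.3091, 0.2641.
p̂_st = 0.1369·0.097 + 0.2899·0.096 + 0.3091·0.066 + 0.2641·0.096 ≈ 0.086865... → 0.0869.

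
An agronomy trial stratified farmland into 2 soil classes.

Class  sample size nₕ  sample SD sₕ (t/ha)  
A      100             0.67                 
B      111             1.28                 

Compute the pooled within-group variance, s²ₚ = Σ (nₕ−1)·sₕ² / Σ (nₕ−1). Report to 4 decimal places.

1.0750

A: (100−1)·0.67² = 99·0.4489 = 44.4411
B: (111−1)·1.28² = 110·1.6384 = 180.224
Numerator = 224.6651; denominator = Σ(nₕ−1) = 209.
s²ₚ = 224.6651/209 = 1.074953... → 1.0750.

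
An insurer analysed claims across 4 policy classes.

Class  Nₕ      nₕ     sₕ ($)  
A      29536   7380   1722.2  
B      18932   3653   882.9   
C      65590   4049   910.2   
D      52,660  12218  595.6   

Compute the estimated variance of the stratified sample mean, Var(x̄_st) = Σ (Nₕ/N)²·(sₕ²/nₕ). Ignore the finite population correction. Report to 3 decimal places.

N = 166718; Wₕ = Nₕ/N.
class A: (29536/166718)²·1722.2²/7380 = 12.613894
class B: (18932/166718)²·882.9²/3653 = 2.751702
class C: (65590/166718)²·910.2²/4049 = 31.669132
class D: (52660/166718)²·595.6²/12218 = 2.896716
Sum = 49.931445 → 49.931.

49.931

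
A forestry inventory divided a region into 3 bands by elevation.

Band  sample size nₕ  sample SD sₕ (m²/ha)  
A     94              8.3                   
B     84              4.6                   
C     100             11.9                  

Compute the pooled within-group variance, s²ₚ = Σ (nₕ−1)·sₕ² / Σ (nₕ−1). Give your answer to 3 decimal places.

80.663

Degrees of freedom: 93 + 83 + 99 = 275.
Σ(nₕ−1)sₕ² = 93·68.89 + 83·21.16 + 99·141.61 = 22182.44.
s²ₚ = 22182.44 / 275 = 80.66342... → 80.663.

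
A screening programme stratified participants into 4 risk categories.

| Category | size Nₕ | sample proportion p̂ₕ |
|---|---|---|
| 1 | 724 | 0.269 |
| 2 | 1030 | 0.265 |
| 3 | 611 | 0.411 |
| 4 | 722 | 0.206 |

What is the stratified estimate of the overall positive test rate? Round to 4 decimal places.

Wₕ = Nₕ/N with N = 3087: 0.2345, 0.3337, 0.1979, 0.2339.
p̂_st = 0.2345·0.269 + 0.3337·0.265 + 0.1979·0.411 + 0.2339·0.206 ≈ 0.281036... → 0.2810.

0.2810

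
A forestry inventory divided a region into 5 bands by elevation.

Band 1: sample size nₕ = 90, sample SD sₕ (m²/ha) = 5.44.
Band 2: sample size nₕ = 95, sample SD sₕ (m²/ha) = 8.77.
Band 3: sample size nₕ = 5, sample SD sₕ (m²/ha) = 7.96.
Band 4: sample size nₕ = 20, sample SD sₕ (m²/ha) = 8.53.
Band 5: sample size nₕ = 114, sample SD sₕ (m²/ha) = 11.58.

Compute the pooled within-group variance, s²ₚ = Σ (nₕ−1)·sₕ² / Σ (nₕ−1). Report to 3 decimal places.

Degrees of freedom: 89 + 94 + 4 + 19 + 113 = 319.
Σ(nₕ−1)sₕ² = 89·29.5936 + 94·76.9129 + 4·63.3616 + 19·72.7609 + 113·134.0964 = 26652.4397.
s²ₚ = 26652.4397 / 319 = 83.54997... → 83.550.

83.550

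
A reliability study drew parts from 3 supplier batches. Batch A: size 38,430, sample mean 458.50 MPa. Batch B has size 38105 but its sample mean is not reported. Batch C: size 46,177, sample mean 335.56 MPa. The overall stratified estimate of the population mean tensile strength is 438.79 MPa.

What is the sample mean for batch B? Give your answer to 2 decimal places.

544.01

N = 38430 + 38105 + 46177 = 122712.
Overall total = μ·N = 438.79·122712 = 53844798.48.
Subtract the known strata: 38430·458.50 + 46177·335.56 = 33115309.12.
Remaining total for batch B: 53844798.48 − 33115309.12 = 20729489.36.
Divide by its size: 20729489.36 / 38105 = 544.0097... → 544.01.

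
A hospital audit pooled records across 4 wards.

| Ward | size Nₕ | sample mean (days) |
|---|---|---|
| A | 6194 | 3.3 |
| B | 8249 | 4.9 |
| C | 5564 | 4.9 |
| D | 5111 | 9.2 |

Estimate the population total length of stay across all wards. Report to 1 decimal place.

135145.1

A: 6194·3.3 = 20440.2
B: 8249·4.9 = 40420.1
C: 5564·4.9 = 27263.6
D: 5111·9.2 = 47021.2
τ̂ = Σ Nₕx̄ₕ = 135145.1.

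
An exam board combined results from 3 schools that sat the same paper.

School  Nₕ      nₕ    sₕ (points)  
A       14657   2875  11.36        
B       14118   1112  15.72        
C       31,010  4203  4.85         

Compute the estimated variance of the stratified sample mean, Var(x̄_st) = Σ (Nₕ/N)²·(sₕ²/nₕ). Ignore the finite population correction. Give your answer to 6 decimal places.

0.016596

N = 59785; Wₕ = Nₕ/N.
school A: (14657/59785)²·11.36²/2875 = 0.002697892
school B: (14118/59785)²·15.72²/1112 = 0.012392593
school C: (31010/59785)²·4.85²/4203 = 0.001505716
Sum = 0.016596201 → 0.016596.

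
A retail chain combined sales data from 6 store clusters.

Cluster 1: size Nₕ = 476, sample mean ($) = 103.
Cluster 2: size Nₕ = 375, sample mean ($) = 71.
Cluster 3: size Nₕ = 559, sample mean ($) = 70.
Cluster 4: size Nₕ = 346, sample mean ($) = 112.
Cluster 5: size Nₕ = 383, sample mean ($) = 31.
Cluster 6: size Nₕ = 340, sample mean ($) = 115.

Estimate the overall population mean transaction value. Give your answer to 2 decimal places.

N = 476 + 375 + 559 + 346 + 383 + 340 = 2479.
Overall mean = Σ (Nₕ/N)·x̄ₕ — weight by population share, not a simple average.
Σ Nₕx̄ₕ = 476·103 + 375·71 + 559·70 + 346·112 + 383·31 + 340·115 = 49028 + 26625 + 39130 + 38752 + 11873 + 39100 = 204508.
Divide by N: 204508 / 2479 = 82.4962... → 82.50.

82.50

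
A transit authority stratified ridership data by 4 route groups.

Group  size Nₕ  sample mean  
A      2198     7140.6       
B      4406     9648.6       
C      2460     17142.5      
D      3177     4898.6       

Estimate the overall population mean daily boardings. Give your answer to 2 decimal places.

9471.46

x̄_st = (Σ Nₕx̄ₕ) / (Σ Nₕ) = (2198·7140.6 + 4406·9648.6 + 2460·17142.5 + 3177·4898.6) / 12241
= 115940172.6 / 12241 = 9471.4625... → 9471.46.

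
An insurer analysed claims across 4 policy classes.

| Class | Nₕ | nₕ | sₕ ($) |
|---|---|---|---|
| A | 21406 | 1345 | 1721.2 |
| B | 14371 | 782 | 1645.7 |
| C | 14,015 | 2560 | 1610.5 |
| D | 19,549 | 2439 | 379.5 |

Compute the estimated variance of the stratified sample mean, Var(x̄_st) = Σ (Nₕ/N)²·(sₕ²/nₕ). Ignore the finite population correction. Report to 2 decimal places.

N = 69341; Wₕ = Nₕ/N.
class A: (21406/69341)²·1721.2²/1345 = 209.90908
class B: (14371/69341)²·1645.7²/782 = 148.76075
class C: (14015/69341)²·1610.5²/2560 = 41.38924
class D: (19549/69341)²·379.5²/2439 = 4.69333
Sum = 404.75240 → 404.75.

404.75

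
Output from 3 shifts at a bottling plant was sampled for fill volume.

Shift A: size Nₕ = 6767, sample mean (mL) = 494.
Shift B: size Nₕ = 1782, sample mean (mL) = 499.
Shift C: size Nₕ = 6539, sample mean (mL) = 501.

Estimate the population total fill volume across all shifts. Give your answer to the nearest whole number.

A: 6767·494 = 3342898
B: 1782·499 = 889218
C: 6539·501 = 3276039
τ̂ = Σ Nₕx̄ₕ = 7508155.

7508155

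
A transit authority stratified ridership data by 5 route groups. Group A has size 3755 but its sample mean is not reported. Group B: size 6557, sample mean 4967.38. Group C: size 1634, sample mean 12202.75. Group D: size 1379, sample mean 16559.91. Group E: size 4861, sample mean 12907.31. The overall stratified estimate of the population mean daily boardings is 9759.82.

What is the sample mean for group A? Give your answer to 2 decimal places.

N = 3755 + 6557 + 1634 + 1379 + 4861 = 18186.
Overall total = μ·N = 9759.82·18186 = 177492086.52.
Subtract the known strata: 6557·4967.38 + 1634·12202.75 + 1379·16559.91 + 4861·12907.31 = 138088953.96.
Remaining total for group A: 177492086.52 − 138088953.96 = 39403132.56.
Divide by its size: 39403132.56 / 3755 = 10493.5107... → 10493.51.

10493.51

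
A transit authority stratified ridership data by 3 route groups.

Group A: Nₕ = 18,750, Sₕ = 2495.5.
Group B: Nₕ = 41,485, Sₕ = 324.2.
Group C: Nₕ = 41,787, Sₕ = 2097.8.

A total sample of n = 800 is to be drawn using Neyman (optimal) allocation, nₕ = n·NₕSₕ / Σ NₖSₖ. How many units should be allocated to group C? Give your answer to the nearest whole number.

A: NₕSₕ = 18750·2495.5 = 46790625
B: NₕSₕ = 41485·324.2 = 13449437
C: NₕSₕ = 41787·2097.8 = 87660768.6
Σ NₕSₕ = 147900830.6.
n_C = 800·87660768.6/147900830.6 = 474.160... → 474.

474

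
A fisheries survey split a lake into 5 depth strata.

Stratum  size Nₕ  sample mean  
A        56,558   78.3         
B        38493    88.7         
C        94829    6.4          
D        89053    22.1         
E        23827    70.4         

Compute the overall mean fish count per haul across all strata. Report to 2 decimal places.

N = 302760; weights Wₕ = Nₕ/N = (0.1868, 0.1271, 0.3132, 0.2941, 0.0787).
x̄_st = Σ Wₕ·x̄ₕ = 0.1868·78.3 + 0.1271·88.7 + 0.3132·6.4 + 0.2941·22.1 + 0.0787·70.4 ≈ 39.9499...
→ 39.95.

39.95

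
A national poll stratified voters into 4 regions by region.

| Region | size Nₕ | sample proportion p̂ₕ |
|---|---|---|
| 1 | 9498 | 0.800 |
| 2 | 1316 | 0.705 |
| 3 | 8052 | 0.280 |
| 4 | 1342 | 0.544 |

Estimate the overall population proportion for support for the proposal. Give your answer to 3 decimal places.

0.570

N = 9498 + 1316 + 8052 + 1342 = 20208.
Overall proportion = Σ (Nₕ/N)·p̂ₕ.
Σ Nₕp̂ₕ = 7598.4 + 927.78 + 2254.56 + 730.048 = 11510.788.
11510.788 / 20208 = 0.56962... → 0.570.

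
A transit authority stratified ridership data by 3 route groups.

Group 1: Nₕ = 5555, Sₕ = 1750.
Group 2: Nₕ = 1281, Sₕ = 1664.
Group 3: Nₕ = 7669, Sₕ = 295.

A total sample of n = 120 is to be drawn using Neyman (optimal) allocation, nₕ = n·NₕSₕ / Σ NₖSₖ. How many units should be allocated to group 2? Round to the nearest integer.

Σ NₕSₕ = 5555·1750 + 1281·1664 + 7669·295 = 14115189.
Share for 2: 2131584/14115189 = 0.15101.
n_2 = 120 × 0.15101 = 18.122... → 18.

18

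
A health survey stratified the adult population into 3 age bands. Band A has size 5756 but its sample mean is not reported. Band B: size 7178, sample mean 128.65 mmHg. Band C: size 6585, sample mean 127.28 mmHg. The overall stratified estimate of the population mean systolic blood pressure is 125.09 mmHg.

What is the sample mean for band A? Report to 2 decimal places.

118.15

N = 5756 + 7178 + 6585 = 19519.
Overall total = μ·N = 125.09·19519 = 2441631.71.
Subtract the known strata: 7178·128.65 + 6585·127.28 = 1761588.5.
Remaining total for band A: 2441631.71 − 1761588.5 = 680043.21.
Divide by its size: 680043.21 / 5756 = 118.1451... → 118.15.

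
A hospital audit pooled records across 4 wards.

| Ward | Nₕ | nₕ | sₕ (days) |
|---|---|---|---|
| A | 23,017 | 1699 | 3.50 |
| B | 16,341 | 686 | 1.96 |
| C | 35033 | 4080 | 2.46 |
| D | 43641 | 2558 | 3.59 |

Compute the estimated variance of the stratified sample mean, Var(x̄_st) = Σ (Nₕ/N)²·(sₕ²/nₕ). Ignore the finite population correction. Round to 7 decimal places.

N = 118032. Term for each stratum: Wₕ²sₕ²/nₕ.
Var(x̄_st) = 0.0002741831 + 0.0001073361 + 0.0001306668 + 0.0006887763 = 0.0012009622 → 0.0012010.

0.0012010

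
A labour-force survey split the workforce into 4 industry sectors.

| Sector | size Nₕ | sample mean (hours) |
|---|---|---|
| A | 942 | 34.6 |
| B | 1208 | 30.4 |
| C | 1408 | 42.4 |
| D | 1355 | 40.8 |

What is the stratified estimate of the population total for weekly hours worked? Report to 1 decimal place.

184299.6

A: 942·34.6 = 32593.2
B: 1208·30.4 = 36723.2
C: 1408·42.4 = 59699.2
D: 1355·40.8 = 55284
τ̂ = Σ Nₕx̄ₕ = 184299.6.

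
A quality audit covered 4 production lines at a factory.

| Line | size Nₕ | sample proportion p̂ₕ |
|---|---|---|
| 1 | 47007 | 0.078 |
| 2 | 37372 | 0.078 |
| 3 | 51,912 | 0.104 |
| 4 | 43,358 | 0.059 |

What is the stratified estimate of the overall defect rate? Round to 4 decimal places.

0.0809

N = 47007 + 37372 + 51912 + 43358 = 179649.
Overall proportion = Σ (Nₕ/N)·p̂ₕ.
Σ Nₕp̂ₕ = 3666.546 + 2915.016 + 5398.848 + 2558.122 = 14538.532.
14538.532 / 179649 = 0.080927... → 0.0809.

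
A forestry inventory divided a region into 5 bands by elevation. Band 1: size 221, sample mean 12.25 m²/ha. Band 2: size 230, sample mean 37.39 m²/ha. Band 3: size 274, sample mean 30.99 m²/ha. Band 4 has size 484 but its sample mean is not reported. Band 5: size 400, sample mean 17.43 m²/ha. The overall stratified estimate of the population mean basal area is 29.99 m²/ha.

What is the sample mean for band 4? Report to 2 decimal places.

Σ Nₕx̄ₕ = N·μ, so 484·x̄_4 = 1609·29.99 − (221·12.25 + 230·37.39 + 274·30.99 + 400·17.43).
= 48253.91 − 26770.21 = 21483.7.
x̄_4 = 21483.7 / 484 = 44.3878... → 44.39.

44.39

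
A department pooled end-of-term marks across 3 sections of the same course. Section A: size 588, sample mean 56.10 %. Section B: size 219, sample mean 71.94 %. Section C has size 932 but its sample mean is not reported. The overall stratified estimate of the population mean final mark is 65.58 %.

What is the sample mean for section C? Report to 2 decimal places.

N = 588 + 219 + 932 = 1739.
Overall total = μ·N = 65.58·1739 = 114043.62.
Subtract the known strata: 588·56.10 + 219·71.94 = 48741.66.
Remaining total for section C: 114043.62 − 48741.66 = 65301.96.
Divide by its size: 65301.96 / 932 = 70.0665... → 70.07.

70.07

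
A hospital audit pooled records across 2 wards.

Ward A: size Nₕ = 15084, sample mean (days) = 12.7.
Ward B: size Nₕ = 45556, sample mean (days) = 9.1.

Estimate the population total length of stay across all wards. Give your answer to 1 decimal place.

Estimate total by summing Nₕ·x̄ₕ over strata.
15084·12.7 + 45556·9.1 = 191566.8 + 414559.6 = 606126.4.

606126.4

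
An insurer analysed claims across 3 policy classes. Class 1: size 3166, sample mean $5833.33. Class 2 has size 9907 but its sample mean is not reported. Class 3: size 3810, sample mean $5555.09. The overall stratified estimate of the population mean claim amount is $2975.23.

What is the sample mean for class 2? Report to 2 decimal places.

Σ Nₕx̄ₕ = N·μ, so 9907·x̄_2 = 16883·2975.23 − (3166·5833.33 + 3810·5555.09).
= 50230808.09 − 39633215.68 = 10597592.41.
x̄_2 = 10597592.41 / 9907 = 1069.7075... → 1069.71.

1069.71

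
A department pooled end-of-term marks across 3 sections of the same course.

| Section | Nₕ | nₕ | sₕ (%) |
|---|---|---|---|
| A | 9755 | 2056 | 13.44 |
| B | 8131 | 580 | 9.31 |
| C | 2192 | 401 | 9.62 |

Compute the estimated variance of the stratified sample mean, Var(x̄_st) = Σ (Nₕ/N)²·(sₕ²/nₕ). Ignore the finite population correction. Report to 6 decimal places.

0.047998

N = 20078. Term for each stratum: Wₕ²sₕ²/nₕ.
Var(x̄_st) = 0.020739060 + 0.024508594 + 0.002750717 = 0.047998371 → 0.047998.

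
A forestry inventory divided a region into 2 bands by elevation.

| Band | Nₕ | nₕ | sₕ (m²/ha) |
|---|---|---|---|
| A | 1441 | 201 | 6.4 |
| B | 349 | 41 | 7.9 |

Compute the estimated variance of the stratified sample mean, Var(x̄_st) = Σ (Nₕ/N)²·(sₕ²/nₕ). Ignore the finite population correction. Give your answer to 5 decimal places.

N = 1790. Term for each stratum: Wₕ²sₕ²/nₕ.
Var(x̄_st) = 0.13206441 + 0.05786489 = 0.18992930 → 0.18993.

0.18993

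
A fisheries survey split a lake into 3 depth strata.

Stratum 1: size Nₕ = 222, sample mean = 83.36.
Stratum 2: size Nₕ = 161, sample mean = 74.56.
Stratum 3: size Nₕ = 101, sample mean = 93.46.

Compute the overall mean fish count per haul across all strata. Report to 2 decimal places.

82.54

x̄_st = (Σ Nₕx̄ₕ) / (Σ Nₕ) = (222·83.36 + 161·74.56 + 101·93.46) / 484
= 39949.54 / 484 = 82.5404... → 82.54.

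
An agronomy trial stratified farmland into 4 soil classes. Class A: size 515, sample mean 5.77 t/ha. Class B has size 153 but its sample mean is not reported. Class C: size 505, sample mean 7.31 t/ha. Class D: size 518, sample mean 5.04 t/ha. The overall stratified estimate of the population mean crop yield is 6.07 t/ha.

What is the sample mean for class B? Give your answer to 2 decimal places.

Σ Nₕx̄ₕ = N·μ, so 153·x̄_B = 1691·6.07 − (515·5.77 + 505·7.31 + 518·5.04).
= 10264.37 − 9273.82 = 990.55.
x̄_B = 990.55 / 153 = 6.4742... → 6.47.

6.47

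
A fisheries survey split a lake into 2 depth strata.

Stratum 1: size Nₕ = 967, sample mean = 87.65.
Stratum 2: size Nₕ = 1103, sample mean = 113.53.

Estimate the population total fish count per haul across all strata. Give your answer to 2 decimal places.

1: 967·87.65 = 84757.55
2: 1103·113.53 = 125223.59
τ̂ = Σ Nₕx̄ₕ = 209981.14.

209981.14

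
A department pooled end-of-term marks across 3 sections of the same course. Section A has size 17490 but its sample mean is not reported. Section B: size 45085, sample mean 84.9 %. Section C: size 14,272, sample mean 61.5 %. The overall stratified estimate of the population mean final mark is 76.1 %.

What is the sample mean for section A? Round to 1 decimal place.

N = 17490 + 45085 + 14272 = 76847.
Overall total = μ·N = 76.1·76847 = 5848056.7.
Subtract the known strata: 45085·84.9 + 14272·61.5 = 4705444.5.
Remaining total for section A: 5848056.7 − 4705444.5 = 1142612.2.
Divide by its size: 1142612.2 / 17490 = 65.329... → 65.3.

65.3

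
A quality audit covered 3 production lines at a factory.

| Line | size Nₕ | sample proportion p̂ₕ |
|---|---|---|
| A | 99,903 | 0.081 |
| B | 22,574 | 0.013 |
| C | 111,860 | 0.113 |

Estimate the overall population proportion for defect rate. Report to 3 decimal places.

N = 99903 + 22574 + 111860 = 234337.
Overall proportion = Σ (Nₕ/N)·p̂ₕ.
Σ Nₕp̂ₕ = 8092.143 + 293.462 + 12640.18 = 21025.785.
21025.785 / 234337 = 0.08972... → 0.090.

0.090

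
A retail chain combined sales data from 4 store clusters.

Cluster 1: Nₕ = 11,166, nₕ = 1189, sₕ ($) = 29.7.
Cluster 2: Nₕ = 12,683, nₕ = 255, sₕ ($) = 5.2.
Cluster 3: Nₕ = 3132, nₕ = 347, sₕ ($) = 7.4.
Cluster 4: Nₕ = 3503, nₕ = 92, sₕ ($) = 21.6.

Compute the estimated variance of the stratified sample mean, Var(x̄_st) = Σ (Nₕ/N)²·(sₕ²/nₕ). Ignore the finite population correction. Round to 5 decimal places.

N = 30484; Wₕ = Nₕ/N.
cluster 1: (11166/30484)²·29.7²/1189 = 0.09953650
cluster 2: (12683/30484)²·5.2²/255 = 0.01835552
cluster 3: (3132/30484)²·7.4²/347 = 0.00166584
cluster 4: (3503/30484)²·21.6²/92 = 0.06696626
Sum = 0.18652412 → 0.18652.

0.18652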